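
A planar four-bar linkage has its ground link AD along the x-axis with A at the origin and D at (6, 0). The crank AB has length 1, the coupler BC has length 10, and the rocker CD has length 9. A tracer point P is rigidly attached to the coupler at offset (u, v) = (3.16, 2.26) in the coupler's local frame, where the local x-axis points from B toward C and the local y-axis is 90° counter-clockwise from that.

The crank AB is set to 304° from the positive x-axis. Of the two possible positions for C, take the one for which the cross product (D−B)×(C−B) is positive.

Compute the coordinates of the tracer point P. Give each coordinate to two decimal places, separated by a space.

A=(0,0), D=(6.00,0)
B = A + 1.00·(cos304°, sin304°) = (0.5592, -0.8290)
|BD| = 5.5036
circle(B,10.00) ∩ circle(D,9.00): a=4.4779, h=8.9414
  candidates: C₊=(3.6392,8.6848) cross=49.210; C₋=(6.3329,-8.9938) cross=-49.210
  mode + wants cross > 0 → take C=(3.6392,8.6848) (cross=49.210)
ex = (C−B)/|BC| = (0.3080,0.9514); ey = (-0.9514,0.3080)
P = B + 3.16·ex + 2.26·ey = (-0.6177,2.8734)

-0.62 2.87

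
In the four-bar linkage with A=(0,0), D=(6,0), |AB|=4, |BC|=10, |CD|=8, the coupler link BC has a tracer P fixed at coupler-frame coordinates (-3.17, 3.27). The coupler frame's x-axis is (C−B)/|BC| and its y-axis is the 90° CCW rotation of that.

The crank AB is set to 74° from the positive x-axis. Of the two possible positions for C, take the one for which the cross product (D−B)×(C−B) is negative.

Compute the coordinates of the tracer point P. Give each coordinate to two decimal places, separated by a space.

A=(0,0), D=(6.00,0)
B = A + 4.00·(cos74°, sin74°) = (1.1025, 3.8450)
|BD| = 6.2265
circle(B,10.00) ∩ circle(D,8.00): a=6.0041, h=7.9969
  candidates: C₊=(10.7634,6.4273) cross=49.793; C₋=(0.8868,-6.1526) cross=-49.793
  mode - wants cross < 0 → take C=(0.8868,-6.1526) (cross=-49.793)
ex = (C−B)/|BC| = (-0.0216,-0.9998); ey = (0.9998,-0.0216)
P = B + -3.17·ex + 3.27·ey = (4.4402,6.9437)

4.44 6.94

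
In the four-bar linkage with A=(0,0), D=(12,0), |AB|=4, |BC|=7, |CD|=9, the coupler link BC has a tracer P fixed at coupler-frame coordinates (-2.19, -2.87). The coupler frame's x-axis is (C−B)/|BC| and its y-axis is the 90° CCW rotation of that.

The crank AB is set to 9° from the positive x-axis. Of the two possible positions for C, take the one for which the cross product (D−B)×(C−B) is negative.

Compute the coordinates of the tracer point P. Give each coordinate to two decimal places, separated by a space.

0.67 2.14

A=(0,0), D=(12.00,0)
B = A + 4.00·(cos9°, sin9°) = (3.9508, 0.6257)
|BD| = 8.0735
circle(B,7.00) ∩ circle(D,9.00): a=2.0550, h=6.6916
  candidates: C₊=(6.5182,7.1379) cross=54.025; C₋=(5.4809,-6.2050) cross=-54.025
  mode - wants cross < 0 → take C=(5.4809,-6.2050) (cross=-54.025)
ex = (C−B)/|BC| = (0.2186,-0.9758); ey = (0.9758,0.2186)
P = B + -2.19·ex + -2.87·ey = (0.6714,2.1354)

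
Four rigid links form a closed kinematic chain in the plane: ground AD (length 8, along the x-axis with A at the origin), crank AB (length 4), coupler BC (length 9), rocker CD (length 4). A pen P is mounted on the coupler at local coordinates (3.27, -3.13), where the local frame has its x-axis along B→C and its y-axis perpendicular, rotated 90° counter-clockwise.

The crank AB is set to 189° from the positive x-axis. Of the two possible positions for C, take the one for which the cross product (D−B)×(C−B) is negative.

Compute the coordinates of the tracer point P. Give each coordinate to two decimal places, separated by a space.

A=(0,0), D=(8.00,0)
B = A + 4.00·(cos189°, sin189°) = (-3.9508, -0.6257)
|BD| = 11.9671
circle(B,9.00) ∩ circle(D,4.00): a=8.6993, h=2.3069
  candidates: C₊=(4.6161,2.1328) cross=27.606; C₋=(4.8573,-2.4746) cross=-27.606
  mode - wants cross < 0 → take C=(4.8573,-2.4746) (cross=-27.606)
ex = (C−B)/|BC| = (0.9787,-0.2054); ey = (0.2054,0.9787)
P = B + 3.27·ex + -3.13·ey = (-1.3935,-4.3607)

-1.39 -4.36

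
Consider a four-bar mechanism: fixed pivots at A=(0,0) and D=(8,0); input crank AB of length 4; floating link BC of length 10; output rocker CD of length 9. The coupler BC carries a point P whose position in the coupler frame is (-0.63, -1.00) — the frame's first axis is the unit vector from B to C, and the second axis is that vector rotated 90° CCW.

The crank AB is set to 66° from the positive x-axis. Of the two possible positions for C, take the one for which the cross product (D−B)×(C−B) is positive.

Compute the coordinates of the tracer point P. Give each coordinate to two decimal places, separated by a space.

A=(0,0), D=(8.00,0)
B = A + 4.00·(cos66°, sin66°) = (1.6269, 3.6542)
|BD| = 7.3463
circle(B,10.00) ∩ circle(D,9.00): a=4.9663, h=8.6796
  candidates: C₊=(10.2527,8.7135) cross=63.763; C₋=(1.6179,-6.3458) cross=-63.763
  mode + wants cross > 0 → take C=(10.2527,8.7135) (cross=63.763)
ex = (C−B)/|BC| = (0.8626,0.5059); ey = (-0.5059,0.8626)
P = B + -0.63·ex + -1.00·ey = (1.5895,2.4729)

1.59 2.47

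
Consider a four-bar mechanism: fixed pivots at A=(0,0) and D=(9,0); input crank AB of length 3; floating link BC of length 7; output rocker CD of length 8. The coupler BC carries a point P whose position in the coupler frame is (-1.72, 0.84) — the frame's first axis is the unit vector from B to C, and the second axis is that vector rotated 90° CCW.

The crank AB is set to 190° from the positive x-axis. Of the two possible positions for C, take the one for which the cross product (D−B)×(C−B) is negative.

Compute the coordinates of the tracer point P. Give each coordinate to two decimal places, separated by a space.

A=(0,0), D=(9.00,0)
B = A + 3.00·(cos190°, sin190°) = (-2.9544, -0.5209)
|BD| = 11.9658
circle(B,7.00) ∩ circle(D,8.00): a=5.3561, h=4.5069
  candidates: C₊=(2.2004,4.2149) cross=53.929; C₋=(2.5928,-4.7904) cross=-53.929
  mode - wants cross < 0 → take C=(2.5928,-4.7904) (cross=-53.929)
ex = (C−B)/|BC| = (0.7925,-0.6099); ey = (0.6099,0.7925)
P = B + -1.72·ex + 0.84·ey = (-3.8051,1.1938)

-3.81 1.19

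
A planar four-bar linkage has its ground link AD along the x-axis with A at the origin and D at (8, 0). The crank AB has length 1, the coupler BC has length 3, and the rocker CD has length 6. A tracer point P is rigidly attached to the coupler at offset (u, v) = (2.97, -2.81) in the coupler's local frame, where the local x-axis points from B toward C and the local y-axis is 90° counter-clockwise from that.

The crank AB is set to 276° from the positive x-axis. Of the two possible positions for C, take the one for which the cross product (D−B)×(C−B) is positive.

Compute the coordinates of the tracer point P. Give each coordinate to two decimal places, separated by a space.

A=(0,0), D=(8.00,0)
B = A + 1.00·(cos276°, sin276°) = (0.1045, -0.9945)
|BD| = 7.9579
circle(B,3.00) ∩ circle(D,6.00): a=2.2825, h=1.9468
  candidates: C₊=(2.1258,1.2223) cross=15.493; C₋=(2.6124,-2.6409) cross=-15.493
  mode + wants cross > 0 → take C=(2.1258,1.2223) (cross=15.493)
ex = (C−B)/|BC| = (0.6738,0.7389); ey = (-0.7389,0.6738)
P = B + 2.97·ex + -2.81·ey = (4.1820,-0.6931)

4.18 -0.69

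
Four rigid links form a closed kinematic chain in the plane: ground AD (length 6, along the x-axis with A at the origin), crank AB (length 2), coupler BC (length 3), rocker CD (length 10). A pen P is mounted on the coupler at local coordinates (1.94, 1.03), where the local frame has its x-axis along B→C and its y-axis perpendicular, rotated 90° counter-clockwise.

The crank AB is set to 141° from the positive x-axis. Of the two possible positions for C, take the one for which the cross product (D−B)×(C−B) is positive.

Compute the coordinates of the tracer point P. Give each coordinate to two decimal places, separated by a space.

-3.52 2.25

A=(0,0), D=(6.00,0)
B = A + 2.00·(cos141°, sin141°) = (-1.5543, 1.2586)
|BD| = 7.6584
circle(B,3.00) ∩ circle(D,10.00): a=-2.1120, h=2.1306
  candidates: C₊=(-3.2874,3.7074) cross=16.317; C₋=(-3.9877,-0.4959) cross=-16.317
  mode + wants cross > 0 → take C=(-3.2874,3.7074) (cross=16.317)
ex = (C−B)/|BC| = (-0.5777,0.8163); ey = (-0.8163,-0.5777)
P = B + 1.94·ex + 1.03·ey = (-3.5158,2.2472)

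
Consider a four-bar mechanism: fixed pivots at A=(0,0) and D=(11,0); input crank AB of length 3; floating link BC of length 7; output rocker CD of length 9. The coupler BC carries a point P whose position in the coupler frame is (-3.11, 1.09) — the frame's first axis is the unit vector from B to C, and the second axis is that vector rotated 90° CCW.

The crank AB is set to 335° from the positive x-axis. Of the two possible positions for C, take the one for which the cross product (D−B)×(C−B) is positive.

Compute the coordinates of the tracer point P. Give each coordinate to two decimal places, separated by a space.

A=(0,0), D=(11.00,0)
B = A + 3.00·(cos335°, sin335°) = (2.7189, -1.2679)
|BD| = 8.3776
circle(B,7.00) ∩ circle(D,9.00): a=2.2789, h=6.6186
  candidates: C₊=(3.9699,5.6194) cross=55.448; C₋=(5.9733,-7.4654) cross=-55.448
  mode + wants cross > 0 → take C=(3.9699,5.6194) (cross=55.448)
ex = (C−B)/|BC| = (0.1787,0.9839); ey = (-0.9839,0.1787)
P = B + -3.11·ex + 1.09·ey = (1.0907,-4.1330)

1.09 -4.13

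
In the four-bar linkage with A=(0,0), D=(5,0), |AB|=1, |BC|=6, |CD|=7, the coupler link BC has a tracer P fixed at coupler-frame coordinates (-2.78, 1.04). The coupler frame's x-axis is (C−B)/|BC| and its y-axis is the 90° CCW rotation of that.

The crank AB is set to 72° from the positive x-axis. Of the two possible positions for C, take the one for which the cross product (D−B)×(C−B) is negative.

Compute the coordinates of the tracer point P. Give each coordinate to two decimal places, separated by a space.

1.42 3.70

A=(0,0), D=(5.00,0)
B = A + 1.00·(cos72°, sin72°) = (0.3090, 0.9511)
|BD| = 4.7864
circle(B,6.00) ∩ circle(D,7.00): a=1.0352, h=5.9100
  candidates: C₊=(2.4979,6.5375) cross=28.288; C₋=(0.1493,-5.0468) cross=-28.288
  mode - wants cross < 0 → take C=(0.1493,-5.0468) (cross=-28.288)
ex = (C−B)/|BC| = (-0.0266,-0.9996); ey = (0.9996,-0.0266)
P = B + -2.78·ex + 1.04·ey = (1.4227,3.7024)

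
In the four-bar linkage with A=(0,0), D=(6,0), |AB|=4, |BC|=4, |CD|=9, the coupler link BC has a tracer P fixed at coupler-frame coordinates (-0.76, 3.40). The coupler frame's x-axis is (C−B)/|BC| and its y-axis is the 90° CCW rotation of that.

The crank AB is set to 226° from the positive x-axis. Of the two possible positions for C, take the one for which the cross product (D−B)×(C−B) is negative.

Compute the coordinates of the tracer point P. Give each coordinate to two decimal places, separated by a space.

A=(0,0), D=(6.00,0)
B = A + 4.00·(cos226°, sin226°) = (-2.7786, -2.8774)
|BD| = 9.2382
circle(B,4.00) ∩ circle(D,9.00): a=1.1011, h=3.8455
  candidates: C₊=(-2.9301,1.1198) cross=35.525; C₋=(-0.5346,-6.1886) cross=-35.525
  mode - wants cross < 0 → take C=(-0.5346,-6.1886) (cross=-35.525)
ex = (C−B)/|BC| = (0.5610,-0.8278); ey = (0.8278,0.5610)
P = B + -0.76·ex + 3.40·ey = (-0.3904,-0.3408)

-0.39 -0.34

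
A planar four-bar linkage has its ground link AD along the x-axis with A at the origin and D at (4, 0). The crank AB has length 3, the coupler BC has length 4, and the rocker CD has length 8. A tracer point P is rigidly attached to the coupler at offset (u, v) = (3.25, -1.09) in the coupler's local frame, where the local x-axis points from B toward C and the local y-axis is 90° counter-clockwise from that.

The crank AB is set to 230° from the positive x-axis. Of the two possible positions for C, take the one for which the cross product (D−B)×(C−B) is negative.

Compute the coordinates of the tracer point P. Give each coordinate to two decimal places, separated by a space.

A=(0,0), D=(4.00,0)
B = A + 3.00·(cos230°, sin230°) = (-1.9284, -2.2981)
|BD| = 6.3582
circle(B,4.00) ∩ circle(D,8.00): a=-0.5955, h=3.9554
  candidates: C₊=(-3.9133,1.1746) cross=25.149; C₋=(-1.0540,-6.2014) cross=-25.149
  mode - wants cross < 0 → take C=(-1.0540,-6.2014) (cross=-25.149)
ex = (C−B)/|BC| = (0.2186,-0.9758); ey = (0.9758,0.2186)
P = B + 3.25·ex + -1.09·ey = (-2.2816,-5.7078)

-2.28 -5.71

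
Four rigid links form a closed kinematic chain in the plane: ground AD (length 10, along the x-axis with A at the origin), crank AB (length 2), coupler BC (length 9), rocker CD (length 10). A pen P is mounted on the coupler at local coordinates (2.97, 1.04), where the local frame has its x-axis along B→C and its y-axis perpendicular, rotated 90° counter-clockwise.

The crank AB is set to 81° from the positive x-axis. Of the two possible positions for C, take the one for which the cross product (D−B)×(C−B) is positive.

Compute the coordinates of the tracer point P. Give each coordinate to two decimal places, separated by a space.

1.31 4.96

A=(0,0), D=(10.00,0)
B = A + 2.00·(cos81°, sin81°) = (0.3129, 1.9754)
|BD| = 9.8865
circle(B,9.00) ∩ circle(D,10.00): a=3.9823, h=8.0710
  candidates: C₊=(5.8275,9.0879) cross=79.794; C₋=(2.6023,-6.7286) cross=-79.794
  mode + wants cross > 0 → take C=(5.8275,9.0879) (cross=79.794)
ex = (C−B)/|BC| = (0.6127,0.7903); ey = (-0.7903,0.6127)
P = B + 2.97·ex + 1.04·ey = (1.3108,4.9598)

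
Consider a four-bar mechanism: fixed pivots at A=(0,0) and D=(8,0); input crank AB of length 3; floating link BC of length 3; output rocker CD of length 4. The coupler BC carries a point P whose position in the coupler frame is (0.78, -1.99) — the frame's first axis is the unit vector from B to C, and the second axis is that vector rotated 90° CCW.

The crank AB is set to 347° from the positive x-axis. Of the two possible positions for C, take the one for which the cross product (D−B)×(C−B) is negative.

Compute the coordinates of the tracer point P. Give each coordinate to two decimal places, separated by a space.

A=(0,0), D=(8.00,0)
B = A + 3.00·(cos347°, sin347°) = (2.9231, -0.6749)
|BD| = 5.1215
circle(B,3.00) ∩ circle(D,4.00): a=1.8774, h=2.3400
  candidates: C₊=(4.4758,1.8921) cross=11.984; C₋=(5.0925,-2.7470) cross=-11.984
  mode - wants cross < 0 → take C=(5.0925,-2.7470) (cross=-11.984)
ex = (C−B)/|BC| = (0.7231,-0.6907); ey = (0.6907,0.7231)
P = B + 0.78·ex + -1.99·ey = (2.1126,-2.6526)

2.11 -2.65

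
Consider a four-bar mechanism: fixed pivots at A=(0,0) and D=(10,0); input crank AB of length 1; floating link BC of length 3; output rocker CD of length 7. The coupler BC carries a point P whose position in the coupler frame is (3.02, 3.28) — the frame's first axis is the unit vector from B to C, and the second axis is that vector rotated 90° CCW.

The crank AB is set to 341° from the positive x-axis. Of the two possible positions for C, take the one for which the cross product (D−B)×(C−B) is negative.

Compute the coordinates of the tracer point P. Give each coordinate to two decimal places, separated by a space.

5.33 0.46

A=(0,0), D=(10.00,0)
B = A + 1.00·(cos341°, sin341°) = (0.9455, -0.3256)
|BD| = 9.0603
circle(B,3.00) ∩ circle(D,7.00): a=2.3227, h=1.8986
  candidates: C₊=(3.1985,1.6553) cross=17.202; C₋=(3.3350,-2.1395) cross=-17.202
  mode - wants cross < 0 → take C=(3.3350,-2.1395) (cross=-17.202)
ex = (C−B)/|BC| = (0.7965,-0.6047); ey = (0.6047,0.7965)
P = B + 3.02·ex + 3.28·ey = (5.3342,0.4609)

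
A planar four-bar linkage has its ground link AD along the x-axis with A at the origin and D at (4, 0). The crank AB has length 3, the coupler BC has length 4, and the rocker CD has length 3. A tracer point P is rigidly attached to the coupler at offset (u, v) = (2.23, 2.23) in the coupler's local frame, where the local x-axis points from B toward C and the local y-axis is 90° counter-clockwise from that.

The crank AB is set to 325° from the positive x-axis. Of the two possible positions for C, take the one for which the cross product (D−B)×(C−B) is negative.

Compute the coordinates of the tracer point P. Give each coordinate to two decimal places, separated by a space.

4.69 0.51

A=(0,0), D=(4.00,0)
B = A + 3.00·(cos325°, sin325°) = (2.4575, -1.7207)
|BD| = 2.3109
circle(B,4.00) ∩ circle(D,3.00): a=2.6700, h=2.9784
  candidates: C₊=(2.0219,2.2555) cross=6.883; C₋=(6.4575,-1.7207) cross=-6.883
  mode - wants cross < 0 → take C=(6.4575,-1.7207) (cross=-6.883)
ex = (C−B)/|BC| = (1.0000,0.0000); ey = (-0.0000,1.0000)
P = B + 2.23·ex + 2.23·ey = (4.6875,0.5093)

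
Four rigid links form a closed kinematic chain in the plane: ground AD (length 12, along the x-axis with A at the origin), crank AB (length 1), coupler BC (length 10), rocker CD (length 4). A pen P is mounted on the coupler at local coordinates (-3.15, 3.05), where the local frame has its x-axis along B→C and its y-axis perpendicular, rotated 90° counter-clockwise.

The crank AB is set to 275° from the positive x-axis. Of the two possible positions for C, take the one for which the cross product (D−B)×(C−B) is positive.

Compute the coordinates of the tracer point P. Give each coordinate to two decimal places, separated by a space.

A=(0,0), D=(12.00,0)
B = A + 1.00·(cos275°, sin275°) = (0.0872, -0.9962)
|BD| = 11.9544
circle(B,10.00) ∩ circle(D,4.00): a=9.4906, h=3.1511
  candidates: C₊=(9.2821,2.9348) cross=37.669; C₋=(9.8073,-3.3454) cross=-37.669
  mode + wants cross > 0 → take C=(9.2821,2.9348) (cross=37.669)
ex = (C−B)/|BC| = (0.9195,0.3931); ey = (-0.3931,0.9195)
P = B + -3.15·ex + 3.05·ey = (-4.0082,0.5700)

-4.01 0.57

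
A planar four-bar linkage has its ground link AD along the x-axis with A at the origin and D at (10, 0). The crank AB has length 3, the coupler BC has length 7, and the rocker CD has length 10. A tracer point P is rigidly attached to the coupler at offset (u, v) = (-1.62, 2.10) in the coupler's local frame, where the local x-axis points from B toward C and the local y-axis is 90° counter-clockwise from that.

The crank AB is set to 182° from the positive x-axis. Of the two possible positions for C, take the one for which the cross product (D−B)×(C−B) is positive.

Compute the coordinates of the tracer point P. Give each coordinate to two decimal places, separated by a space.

-5.65 0.00

A=(0,0), D=(10.00,0)
B = A + 3.00·(cos182°, sin182°) = (-2.9982, -0.1047)
|BD| = 12.9986
circle(B,7.00) ∩ circle(D,10.00): a=4.5375, h=5.3302
  candidates: C₊=(1.4963,5.2618) cross=69.285; C₋=(1.5822,-5.3981) cross=-69.285
  mode + wants cross > 0 → take C=(1.4963,5.2618) (cross=69.285)
ex = (C−B)/|BC| = (0.6421,0.7666); ey = (-0.7666,0.6421)
P = B + -1.62·ex + 2.10·ey = (-5.6483,0.0017)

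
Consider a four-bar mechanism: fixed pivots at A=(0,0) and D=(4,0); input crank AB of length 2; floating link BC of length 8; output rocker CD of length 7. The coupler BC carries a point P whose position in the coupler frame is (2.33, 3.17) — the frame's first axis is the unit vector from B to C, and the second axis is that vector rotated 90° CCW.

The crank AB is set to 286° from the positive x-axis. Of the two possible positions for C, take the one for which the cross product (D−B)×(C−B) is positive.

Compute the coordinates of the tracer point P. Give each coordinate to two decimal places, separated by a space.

-2.63 0.40

A=(0,0), D=(4.00,0)
B = A + 2.00·(cos286°, sin286°) = (0.5513, -1.9225)
|BD| = 3.9484
circle(B,8.00) ∩ circle(D,7.00): a=3.8737, h=6.9996
  candidates: C₊=(0.5266,6.0774) cross=27.637; C₋=(7.3430,-6.1502) cross=-27.637
  mode + wants cross > 0 → take C=(0.5266,6.0774) (cross=27.637)
ex = (C−B)/|BC| = (-0.0031,1.0000); ey = (-1.0000,-0.0031)
P = B + 2.33·ex + 3.17·ey = (-2.6259,0.3977)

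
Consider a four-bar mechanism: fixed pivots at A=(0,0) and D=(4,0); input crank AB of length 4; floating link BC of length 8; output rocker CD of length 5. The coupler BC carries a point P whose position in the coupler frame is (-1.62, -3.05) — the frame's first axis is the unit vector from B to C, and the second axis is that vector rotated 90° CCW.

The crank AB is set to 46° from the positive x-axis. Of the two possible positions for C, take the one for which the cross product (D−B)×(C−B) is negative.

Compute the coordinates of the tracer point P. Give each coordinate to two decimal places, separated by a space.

-0.51 3.93

A=(0,0), D=(4.00,0)
B = A + 4.00·(cos46°, sin46°) = (2.7786, 2.8774)
|BD| = 3.1258
circle(B,8.00) ∩ circle(D,5.00): a=7.8012, h=1.7722
  candidates: C₊=(7.4582,-3.6112) cross=5.540; C₋=(4.1955,-4.9962) cross=-5.540
  mode - wants cross < 0 → take C=(4.1955,-4.9962) (cross=-5.540)
ex = (C−B)/|BC| = (0.1771,-0.9842); ey = (0.9842,0.1771)
P = B + -1.62·ex + -3.05·ey = (-0.5101,3.9316)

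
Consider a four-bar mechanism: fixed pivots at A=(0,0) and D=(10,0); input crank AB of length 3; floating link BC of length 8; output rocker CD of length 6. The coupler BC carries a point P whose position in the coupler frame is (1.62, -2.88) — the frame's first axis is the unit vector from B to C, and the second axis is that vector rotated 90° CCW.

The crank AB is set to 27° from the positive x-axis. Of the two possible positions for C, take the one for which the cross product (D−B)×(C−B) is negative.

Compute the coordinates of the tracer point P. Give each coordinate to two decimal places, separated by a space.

A=(0,0), D=(10.00,0)
B = A + 3.00·(cos27°, sin27°) = (2.6730, 1.3620)
|BD| = 7.4525
circle(B,8.00) ∩ circle(D,6.00): a=5.6048, h=5.7084
  candidates: C₊=(9.2267,5.9500) cross=42.542; C₋=(7.1402,-5.2746) cross=-42.542
  mode - wants cross < 0 → take C=(7.1402,-5.2746) (cross=-42.542)
ex = (C−B)/|BC| = (0.5584,-0.8296); ey = (0.8296,0.5584)
P = B + 1.62·ex + -2.88·ey = (1.1885,-1.5901)

1.19 -1.59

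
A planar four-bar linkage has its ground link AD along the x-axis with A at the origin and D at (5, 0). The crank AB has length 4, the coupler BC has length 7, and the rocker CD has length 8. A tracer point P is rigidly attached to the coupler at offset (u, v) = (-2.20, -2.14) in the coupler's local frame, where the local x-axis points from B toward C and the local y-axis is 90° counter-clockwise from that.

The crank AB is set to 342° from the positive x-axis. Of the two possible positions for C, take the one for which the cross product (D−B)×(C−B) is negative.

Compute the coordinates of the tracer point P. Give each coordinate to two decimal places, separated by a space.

1.14 0.29

A=(0,0), D=(5.00,0)
B = A + 4.00·(cos342°, sin342°) = (3.8042, -1.2361)
|BD| = 1.7198
circle(B,7.00) ∩ circle(D,8.00): a=-3.5010, h=6.0616
  candidates: C₊=(-2.9866,0.4622) cross=10.425; C₋=(5.7266,-7.9669) cross=-10.425
  mode - wants cross < 0 → take C=(5.7266,-7.9669) (cross=-10.425)
ex = (C−B)/|BC| = (0.2746,-0.9616); ey = (0.9616,0.2746)
P = B + -2.20·ex + -2.14·ey = (1.1423,0.2917)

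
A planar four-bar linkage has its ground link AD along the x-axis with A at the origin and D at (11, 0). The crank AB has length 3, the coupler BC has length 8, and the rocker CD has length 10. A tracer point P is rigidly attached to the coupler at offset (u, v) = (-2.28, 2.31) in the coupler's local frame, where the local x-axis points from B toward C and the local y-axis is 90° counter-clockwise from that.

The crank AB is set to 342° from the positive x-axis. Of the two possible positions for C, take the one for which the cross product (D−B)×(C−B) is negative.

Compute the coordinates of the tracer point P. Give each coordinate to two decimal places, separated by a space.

4.23 2.01

A=(0,0), D=(11.00,0)
B = A + 3.00·(cos342°, sin342°) = (2.8532, -0.9271)
|BD| = 8.1994
circle(B,8.00) ∩ circle(D,10.00): a=1.9044, h=7.7700
  candidates: C₊=(3.8669,7.0085) cross=63.710; C₋=(5.6239,-8.4319) cross=-63.710
  mode - wants cross < 0 → take C=(5.6239,-8.4319) (cross=-63.710)
ex = (C−B)/|BC| = (0.3463,-0.9381); ey = (0.9381,0.3463)
P = B + -2.28·ex + 2.31·ey = (4.2305,2.0119)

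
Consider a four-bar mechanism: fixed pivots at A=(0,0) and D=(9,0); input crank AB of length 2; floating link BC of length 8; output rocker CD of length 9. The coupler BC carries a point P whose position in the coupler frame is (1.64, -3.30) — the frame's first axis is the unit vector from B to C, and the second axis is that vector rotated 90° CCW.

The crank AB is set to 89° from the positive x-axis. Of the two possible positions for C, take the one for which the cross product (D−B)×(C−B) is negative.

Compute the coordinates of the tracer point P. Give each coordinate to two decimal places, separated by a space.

-2.74 -0.42

A=(0,0), D=(9.00,0)
B = A + 2.00·(cos89°, sin89°) = (0.0349, 1.9997)
|BD| = 9.1854
circle(B,8.00) ∩ circle(D,9.00): a=3.6673, h=7.1099
  candidates: C₊=(5.1621,8.1407) cross=65.307; C₋=(2.0664,-5.7381) cross=-65.307
  mode - wants cross < 0 → take C=(2.0664,-5.7381) (cross=-65.307)
ex = (C−B)/|BC| = (0.2539,-0.9672); ey = (0.9672,0.2539)
P = B + 1.64·ex + -3.30·ey = (-2.7405,-0.4245)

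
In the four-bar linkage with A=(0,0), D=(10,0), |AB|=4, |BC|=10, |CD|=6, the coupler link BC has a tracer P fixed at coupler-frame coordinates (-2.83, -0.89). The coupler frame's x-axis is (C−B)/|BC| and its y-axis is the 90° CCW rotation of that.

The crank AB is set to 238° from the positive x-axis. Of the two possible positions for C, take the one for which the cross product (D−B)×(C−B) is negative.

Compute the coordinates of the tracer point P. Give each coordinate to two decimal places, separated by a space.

-5.07 -3.66

A=(0,0), D=(10.00,0)
B = A + 4.00·(cos238°, sin238°) = (-2.1197, -3.3922)
|BD| = 12.5854
circle(B,10.00) ∩ circle(D,6.00): a=8.8353, h=4.6837
  candidates: C₊=(5.1263,3.4995) cross=58.946; C₋=(7.6511,-5.5211) cross=-58.946
  mode - wants cross < 0 → take C=(7.6511,-5.5211) (cross=-58.946)
ex = (C−B)/|BC| = (0.9771,-0.2129); ey = (0.2129,0.9771)
P = B + -2.83·ex + -0.89·ey = (-5.0743,-3.6593)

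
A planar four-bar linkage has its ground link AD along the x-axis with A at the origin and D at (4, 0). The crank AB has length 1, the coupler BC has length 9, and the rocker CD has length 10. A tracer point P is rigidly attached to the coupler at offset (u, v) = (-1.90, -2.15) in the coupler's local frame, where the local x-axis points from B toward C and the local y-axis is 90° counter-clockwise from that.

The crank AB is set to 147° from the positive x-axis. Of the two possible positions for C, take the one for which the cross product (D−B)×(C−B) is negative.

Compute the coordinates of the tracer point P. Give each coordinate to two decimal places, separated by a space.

-2.87 2.57

A=(0,0), D=(4.00,0)
B = A + 1.00·(cos147°, sin147°) = (-0.8387, 0.5446)
|BD| = 4.8692
circle(B,9.00) ∩ circle(D,10.00): a=0.4836, h=8.9870
  candidates: C₊=(0.6471,9.4212) cross=43.760; C₋=(-1.3633,-8.4401) cross=-43.760
  mode - wants cross < 0 → take C=(-1.3633,-8.4401) (cross=-43.760)
ex = (C−B)/|BC| = (-0.0583,-0.9983); ey = (0.9983,-0.0583)
P = B + -1.90·ex + -2.15·ey = (-2.8742,2.5667)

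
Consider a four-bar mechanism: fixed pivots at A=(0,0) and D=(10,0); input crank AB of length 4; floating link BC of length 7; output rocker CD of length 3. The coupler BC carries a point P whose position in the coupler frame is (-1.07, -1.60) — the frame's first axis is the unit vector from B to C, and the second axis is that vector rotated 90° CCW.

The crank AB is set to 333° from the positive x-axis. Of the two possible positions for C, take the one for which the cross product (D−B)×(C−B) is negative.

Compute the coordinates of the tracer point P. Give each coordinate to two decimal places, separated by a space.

A=(0,0), D=(10.00,0)
B = A + 4.00·(cos333°, sin333°) = (3.5640, -1.8160)
|BD| = 6.6873
circle(B,7.00) ∩ circle(D,3.00): a=6.3344, h=2.9792
  candidates: C₊=(8.8514,2.7714) cross=19.923; C₋=(10.4694,-2.9630) cross=-19.923
  mode - wants cross < 0 → take C=(10.4694,-2.9630) (cross=-19.923)
ex = (C−B)/|BC| = (0.9865,-0.1639); ey = (0.1639,0.9865)
P = B + -1.07·ex + -1.60·ey = (2.2463,-3.2190)

2.25 -3.22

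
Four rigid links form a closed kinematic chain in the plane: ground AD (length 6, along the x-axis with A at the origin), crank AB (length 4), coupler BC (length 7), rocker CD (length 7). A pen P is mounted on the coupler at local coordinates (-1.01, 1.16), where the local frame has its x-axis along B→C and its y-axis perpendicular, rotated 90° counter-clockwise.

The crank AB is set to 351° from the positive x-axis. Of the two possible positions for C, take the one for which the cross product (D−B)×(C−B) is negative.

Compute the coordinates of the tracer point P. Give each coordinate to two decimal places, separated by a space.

A=(0,0), D=(6.00,0)
B = A + 4.00·(cos351°, sin351°) = (3.9508, -0.6257)
|BD| = 2.1427
circle(B,7.00) ∩ circle(D,7.00): a=1.0713, h=6.9175
  candidates: C₊=(2.9552,6.3031) cross=14.822; C₋=(6.9956,-6.9288) cross=-14.822
  mode - wants cross < 0 → take C=(6.9956,-6.9288) (cross=-14.822)
ex = (C−B)/|BC| = (0.4350,-0.9004); ey = (0.9004,0.4350)
P = B + -1.01·ex + 1.16·ey = (4.5559,0.7883)

4.56 0.79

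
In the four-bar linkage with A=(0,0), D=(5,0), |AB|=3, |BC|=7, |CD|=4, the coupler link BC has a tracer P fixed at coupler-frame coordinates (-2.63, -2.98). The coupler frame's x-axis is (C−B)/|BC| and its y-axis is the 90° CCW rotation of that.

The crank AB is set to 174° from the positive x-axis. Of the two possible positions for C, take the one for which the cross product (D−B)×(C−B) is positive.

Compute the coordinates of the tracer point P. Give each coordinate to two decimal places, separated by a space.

A=(0,0), D=(5.00,0)
B = A + 3.00·(cos174°, sin174°) = (-2.9836, 0.3136)
|BD| = 7.9897
circle(B,7.00) ∩ circle(D,4.00): a=6.0600, h=3.5037
  candidates: C₊=(3.2093,3.5768) cross=27.994; C₋=(2.9343,-3.4253) cross=-27.994
  mode + wants cross > 0 → take C=(3.2093,3.5768) (cross=27.994)
ex = (C−B)/|BC| = (0.8847,0.4662); ey = (-0.4662,0.8847)
P = B + -2.63·ex + -2.98·ey = (-3.9211,-3.5488)

-3.92 -3.55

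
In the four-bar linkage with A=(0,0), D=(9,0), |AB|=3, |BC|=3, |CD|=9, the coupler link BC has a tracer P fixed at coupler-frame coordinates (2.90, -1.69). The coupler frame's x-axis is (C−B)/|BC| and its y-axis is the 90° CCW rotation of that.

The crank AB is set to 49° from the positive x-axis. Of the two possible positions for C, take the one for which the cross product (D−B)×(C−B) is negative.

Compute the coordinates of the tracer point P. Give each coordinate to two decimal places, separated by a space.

-1.21 1.18

A=(0,0), D=(9.00,0)
B = A + 3.00·(cos49°, sin49°) = (1.9682, 2.2641)
|BD| = 7.3873
circle(B,3.00) ∩ circle(D,9.00): a=-1.1795, h=2.7584
  candidates: C₊=(1.6908,5.2513) cross=20.377; C₋=(-0.0000,0.0000) cross=-20.377
  mode - wants cross < 0 → take C=(-0.0000,0.0000) (cross=-20.377)
ex = (C−B)/|BC| = (-0.6561,-0.7547); ey = (0.7547,-0.6561)
P = B + 2.90·ex + -1.69·ey = (-1.2099,1.1842)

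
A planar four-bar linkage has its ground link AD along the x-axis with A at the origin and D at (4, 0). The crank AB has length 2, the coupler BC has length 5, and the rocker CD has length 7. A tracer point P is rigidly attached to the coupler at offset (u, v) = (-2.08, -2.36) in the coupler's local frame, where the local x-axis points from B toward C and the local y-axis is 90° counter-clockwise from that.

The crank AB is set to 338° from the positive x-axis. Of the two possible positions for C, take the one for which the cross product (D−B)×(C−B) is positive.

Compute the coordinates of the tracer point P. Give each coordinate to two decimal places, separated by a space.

4.47 1.00

A=(0,0), D=(4.00,0)
B = A + 2.00·(cos338°, sin338°) = (1.8544, -0.7492)
|BD| = 2.2727
circle(B,5.00) ∩ circle(D,7.00): a=-4.1438, h=2.7981
  candidates: C₊=(-2.9802,0.5264) cross=6.359; C₋=(-1.1354,-4.7569) cross=-6.359
  mode + wants cross > 0 → take C=(-2.9802,0.5264) (cross=6.359)
ex = (C−B)/|BC| = (-0.9669,0.2551); ey = (-0.2551,-0.9669)
P = B + -2.08·ex + -2.36·ey = (4.4676,1.0020)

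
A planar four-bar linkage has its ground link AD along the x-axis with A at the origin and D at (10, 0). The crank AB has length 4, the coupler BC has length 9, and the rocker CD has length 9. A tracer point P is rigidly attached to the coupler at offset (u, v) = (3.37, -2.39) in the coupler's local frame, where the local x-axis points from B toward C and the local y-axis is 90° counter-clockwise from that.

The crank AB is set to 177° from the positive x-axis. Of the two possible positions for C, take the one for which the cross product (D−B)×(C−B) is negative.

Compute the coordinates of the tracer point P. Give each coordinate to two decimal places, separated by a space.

A=(0,0), D=(10.00,0)
B = A + 4.00·(cos177°, sin177°) = (-3.9945, 0.2093)
|BD| = 13.9961
circle(B,9.00) ∩ circle(D,9.00): a=6.9980, h=5.6593
  candidates: C₊=(3.0874,5.7633) cross=79.208; C₋=(2.9181,-5.5540) cross=-79.208
  mode - wants cross < 0 → take C=(2.9181,-5.5540) (cross=-79.208)
ex = (C−B)/|BC| = (0.7681,-0.6404); ey = (0.6404,0.7681)
P = B + 3.37·ex + -2.39·ey = (-2.9366,-3.7844)

-2.94 -3.78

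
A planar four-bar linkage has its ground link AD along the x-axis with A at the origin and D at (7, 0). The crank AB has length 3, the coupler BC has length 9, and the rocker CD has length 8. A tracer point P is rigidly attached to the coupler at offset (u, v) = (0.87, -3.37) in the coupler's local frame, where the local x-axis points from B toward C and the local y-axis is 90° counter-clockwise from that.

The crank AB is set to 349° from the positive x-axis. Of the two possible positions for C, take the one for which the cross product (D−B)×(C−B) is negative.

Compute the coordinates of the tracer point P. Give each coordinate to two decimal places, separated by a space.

A=(0,0), D=(7.00,0)
B = A + 3.00·(cos349°, sin349°) = (2.9449, -0.5724)
|BD| = 4.0953
circle(B,9.00) ∩ circle(D,8.00): a=4.1232, h=8.0000
  candidates: C₊=(5.9094,7.9253) cross=32.762; C₋=(8.1458,-7.9175) cross=-32.762
  mode - wants cross < 0 → take C=(8.1458,-7.9175) (cross=-32.762)
ex = (C−B)/|BC| = (0.5779,-0.8161); ey = (0.8161,0.5779)
P = B + 0.87·ex + -3.37·ey = (0.6973,-3.2299)

0.70 -3.23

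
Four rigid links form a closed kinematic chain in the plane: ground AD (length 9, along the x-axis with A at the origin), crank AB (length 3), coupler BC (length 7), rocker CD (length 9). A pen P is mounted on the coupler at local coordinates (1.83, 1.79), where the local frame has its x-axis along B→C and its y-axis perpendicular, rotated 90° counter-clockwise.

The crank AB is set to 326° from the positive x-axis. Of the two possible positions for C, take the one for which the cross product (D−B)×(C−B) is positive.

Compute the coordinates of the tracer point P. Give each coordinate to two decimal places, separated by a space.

0.51 -0.06

A=(0,0), D=(9.00,0)
B = A + 3.00·(cos326°, sin326°) = (2.4871, -1.6776)
|BD| = 6.7255
circle(B,7.00) ∩ circle(D,9.00): a=0.9837, h=6.9305
  candidates: C₊=(1.7110,5.2793) cross=46.611; C₋=(5.1685,-8.1437) cross=-46.611
  mode + wants cross > 0 → take C=(1.7110,5.2793) (cross=46.611)
ex = (C−B)/|BC| = (-0.1109,0.9938); ey = (-0.9938,-0.1109)
P = B + 1.83·ex + 1.79·ey = (0.5053,-0.0573)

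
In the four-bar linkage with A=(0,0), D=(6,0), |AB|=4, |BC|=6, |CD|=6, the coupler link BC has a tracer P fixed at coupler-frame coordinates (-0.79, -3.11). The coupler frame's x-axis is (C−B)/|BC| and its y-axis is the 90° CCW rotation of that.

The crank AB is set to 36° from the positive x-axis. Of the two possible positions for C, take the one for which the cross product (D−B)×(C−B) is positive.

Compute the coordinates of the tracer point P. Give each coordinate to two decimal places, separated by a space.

A=(0,0), D=(6.00,0)
B = A + 4.00·(cos36°, sin36°) = (3.2361, 2.3511)
|BD| = 3.6287
circle(B,6.00) ∩ circle(D,6.00): a=1.8143, h=5.7191
  candidates: C₊=(8.3237,5.5318) cross=20.753; C₋=(0.9124,-3.1806) cross=-20.753
  mode + wants cross > 0 → take C=(8.3237,5.5318) (cross=20.753)
ex = (C−B)/|BC| = (0.8479,0.5301); ey = (-0.5301,0.8479)
P = B + -0.79·ex + -3.11·ey = (4.2148,-0.7047)

4.21 -0.70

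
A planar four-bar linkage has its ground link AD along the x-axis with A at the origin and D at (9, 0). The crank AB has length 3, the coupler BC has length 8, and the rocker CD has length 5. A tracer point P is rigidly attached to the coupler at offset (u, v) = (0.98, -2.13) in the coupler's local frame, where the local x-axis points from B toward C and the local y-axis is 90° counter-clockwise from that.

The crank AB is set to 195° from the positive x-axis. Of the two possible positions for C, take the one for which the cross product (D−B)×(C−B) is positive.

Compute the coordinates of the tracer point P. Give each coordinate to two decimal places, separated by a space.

-1.19 -2.38

A=(0,0), D=(9.00,0)
B = A + 3.00·(cos195°, sin195°) = (-2.8978, -0.7765)
|BD| = 11.9231
circle(B,8.00) ∩ circle(D,5.00): a=7.5970, h=2.5070
  candidates: C₊=(4.5199,2.2200) cross=29.892; C₋=(4.8464,-2.7834) cross=-29.892
  mode + wants cross > 0 → take C=(4.5199,2.2200) (cross=29.892)
ex = (C−B)/|BC| = (0.9272,0.3746); ey = (-0.3746,0.9272)
P = B + 0.98·ex + -2.13·ey = (-1.1913,-2.3843)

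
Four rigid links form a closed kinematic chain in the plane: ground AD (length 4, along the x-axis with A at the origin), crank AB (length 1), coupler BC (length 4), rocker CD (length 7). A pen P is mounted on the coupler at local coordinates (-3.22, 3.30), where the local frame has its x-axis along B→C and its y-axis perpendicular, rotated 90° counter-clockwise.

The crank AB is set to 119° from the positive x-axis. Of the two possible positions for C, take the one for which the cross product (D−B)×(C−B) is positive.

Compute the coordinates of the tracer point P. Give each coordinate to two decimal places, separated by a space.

-3.28 -2.79

A=(0,0), D=(4.00,0)
B = A + 1.00·(cos119°, sin119°) = (-0.4848, 0.8746)
|BD| = 4.5693
circle(B,4.00) ∩ circle(D,7.00): a=-1.3264, h=3.7737
  candidates: C₊=(-1.0644,4.8324) cross=17.243; C₋=(-2.5090,-2.5754) cross=-17.243
  mode + wants cross > 0 → take C=(-1.0644,4.8324) (cross=17.243)
ex = (C−B)/|BC| = (-0.1449,0.9894); ey = (-0.9894,-0.1449)
P = B + -3.22·ex + 3.30·ey = (-3.2834,-2.7895)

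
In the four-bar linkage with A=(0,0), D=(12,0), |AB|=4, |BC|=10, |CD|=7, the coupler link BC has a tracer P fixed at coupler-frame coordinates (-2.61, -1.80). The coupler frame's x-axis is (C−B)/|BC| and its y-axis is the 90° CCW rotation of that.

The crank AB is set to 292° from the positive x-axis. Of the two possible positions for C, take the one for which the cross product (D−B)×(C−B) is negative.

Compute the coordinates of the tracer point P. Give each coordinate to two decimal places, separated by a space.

-1.55 -4.57

A=(0,0), D=(12.00,0)
B = A + 4.00·(cos292°, sin292°) = (1.4984, -3.7087)
|BD| = 11.1372
circle(B,10.00) ∩ circle(D,7.00): a=7.8582, h=6.1845
  candidates: C₊=(6.8487,4.7396) cross=68.878; C₋=(10.9676,-6.9235) cross=-68.878
  mode - wants cross < 0 → take C=(10.9676,-6.9235) (cross=-68.878)
ex = (C−B)/|BC| = (0.9469,-0.3215); ey = (0.3215,0.9469)
P = B + -2.61·ex + -1.80·ey = (-1.5517,-4.5741)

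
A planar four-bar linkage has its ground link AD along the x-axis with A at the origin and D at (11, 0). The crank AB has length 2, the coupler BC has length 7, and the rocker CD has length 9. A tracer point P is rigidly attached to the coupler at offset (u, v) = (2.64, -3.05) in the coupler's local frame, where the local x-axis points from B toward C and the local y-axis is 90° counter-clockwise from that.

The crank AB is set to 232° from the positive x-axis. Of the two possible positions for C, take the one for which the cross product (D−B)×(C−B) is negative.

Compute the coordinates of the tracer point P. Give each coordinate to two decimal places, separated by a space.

A=(0,0), D=(11.00,0)
B = A + 2.00·(cos232°, sin232°) = (-1.2313, -1.5760)
|BD| = 12.3324
circle(B,7.00) ∩ circle(D,9.00): a=4.8688, h=5.0294
  candidates: C₊=(2.9549,4.0343) cross=62.024; C₋=(4.2403,-5.9419) cross=-62.024
  mode - wants cross < 0 → take C=(4.2403,-5.9419) (cross=-62.024)
ex = (C−B)/|BC| = (0.7817,-0.6237); ey = (0.6237,0.7817)
P = B + 2.64·ex + -3.05·ey = (-1.0700,-5.6067)

-1.07 -5.61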